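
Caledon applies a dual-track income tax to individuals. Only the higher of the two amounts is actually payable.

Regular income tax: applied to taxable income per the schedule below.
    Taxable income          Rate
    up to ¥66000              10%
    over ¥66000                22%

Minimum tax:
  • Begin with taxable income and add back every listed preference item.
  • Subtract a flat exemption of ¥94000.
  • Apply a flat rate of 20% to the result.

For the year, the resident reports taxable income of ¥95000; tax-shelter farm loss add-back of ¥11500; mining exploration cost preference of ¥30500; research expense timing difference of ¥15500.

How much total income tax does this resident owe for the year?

¥12980

Regular income tax:
  ¥66000 × 10% = ¥6600
  ¥29000 × 22% = ¥6380
  → ¥12980

Minimum tax:
  Adjusted income: ¥95000 + ¥11500 + ¥30500 + ¥15500 = ¥152500
  Less exemption ¥94000 → base ¥58500
  ¥58500 × 20% = ¥11700

¥12980 > ¥11700, so the regular income tax governs.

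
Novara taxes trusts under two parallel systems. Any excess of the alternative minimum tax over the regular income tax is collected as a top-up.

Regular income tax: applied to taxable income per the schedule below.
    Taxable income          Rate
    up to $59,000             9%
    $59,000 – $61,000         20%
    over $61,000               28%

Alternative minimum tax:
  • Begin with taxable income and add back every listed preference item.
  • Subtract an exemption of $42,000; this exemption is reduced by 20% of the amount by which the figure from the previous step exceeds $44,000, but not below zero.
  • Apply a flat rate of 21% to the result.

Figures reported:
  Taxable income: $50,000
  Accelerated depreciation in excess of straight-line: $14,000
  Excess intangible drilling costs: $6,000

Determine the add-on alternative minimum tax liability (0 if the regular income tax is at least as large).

$2,472

Regular income tax:
  $50,000 × 9% = $4,500

Alternative minimum tax:
  Adjusted income: $50,000 + $14,000 + $6,000 = $70,000
  Exemption: $42,000 − 20% × ($70,000 − $44,000) = $42,000 − $5,200 = $36,800
  Base: $70,000 − $36,800 = $33,200
  $33,200 × 21% = $6,972

Excess of alternative minimum tax over regular income tax: $6,972 − $4,500 = $2,472.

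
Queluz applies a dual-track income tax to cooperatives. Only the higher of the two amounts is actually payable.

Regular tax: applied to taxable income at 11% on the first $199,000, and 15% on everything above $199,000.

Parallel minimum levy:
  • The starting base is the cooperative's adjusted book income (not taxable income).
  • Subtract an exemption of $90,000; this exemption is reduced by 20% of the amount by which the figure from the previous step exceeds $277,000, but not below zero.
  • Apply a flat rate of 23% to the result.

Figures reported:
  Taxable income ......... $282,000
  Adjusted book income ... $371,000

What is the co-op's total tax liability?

Regular tax:
  $199,000 × 11% = $21,890
  $83,000 × 15% = $12,450
  → $34,340

Parallel minimum levy:
  Base (adjusted book income): $371,000
  Exemption: $90,000 − 20% × ($371,000 − $277,000) = $90,000 − $18,800 = $71,200
  Base: $371,000 − $71,200 = $299,800
  $299,800 × 23% = $68,954

$68,954 > $34,340, so the parallel minimum levy is the binding amount.

$68,954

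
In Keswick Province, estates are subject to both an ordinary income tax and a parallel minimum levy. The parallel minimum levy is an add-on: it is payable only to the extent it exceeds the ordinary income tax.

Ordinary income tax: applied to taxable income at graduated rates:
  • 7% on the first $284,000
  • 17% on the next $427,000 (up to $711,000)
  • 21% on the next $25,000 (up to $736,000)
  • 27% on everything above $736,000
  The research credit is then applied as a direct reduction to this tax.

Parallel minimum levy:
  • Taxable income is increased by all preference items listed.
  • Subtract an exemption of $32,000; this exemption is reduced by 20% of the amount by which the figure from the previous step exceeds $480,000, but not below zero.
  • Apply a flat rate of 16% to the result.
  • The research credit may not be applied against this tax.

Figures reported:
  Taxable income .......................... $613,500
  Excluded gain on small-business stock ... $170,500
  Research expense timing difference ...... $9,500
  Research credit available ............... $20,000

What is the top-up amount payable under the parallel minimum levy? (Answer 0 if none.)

Parallel minimum levy:
  Adjusted income: $613,500 + $170,500 + $9,500 = $793,500
  Exemption: 20% × ($793,500 − $480,000) = $62,700 ≥ $32,000, so the exemption is fully phased out
  Base: $793,500 − $0 = $793,500
  $793,500 × 16% = $126,960

Ordinary income tax:
  $284,000 × 7% = $19,880
  $329,500 × 17% = $56,015
  → $75,895
  Less research credit $20,000 → $55,895

Excess of parallel minimum levy over ordinary income tax: $126,960 − $55,895 = $71,065.

$71,065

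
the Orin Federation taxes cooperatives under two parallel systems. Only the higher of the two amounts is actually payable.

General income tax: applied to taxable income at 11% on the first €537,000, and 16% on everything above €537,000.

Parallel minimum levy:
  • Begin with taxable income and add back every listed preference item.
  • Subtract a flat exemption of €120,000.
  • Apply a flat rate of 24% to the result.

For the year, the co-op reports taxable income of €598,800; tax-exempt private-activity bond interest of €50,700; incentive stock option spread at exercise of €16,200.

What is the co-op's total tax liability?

€130,968

Parallel minimum levy:
  Adjusted income: €598,800 + €50,700 + €16,200 = €665,700
  Less exemption €120,000 → base €545,700
  €545,700 × 24% = €130,968

General income tax:
  €537,000 × 11% = €59,070
  €61,800 × 16% = €9,888
  → €68,958

€130,968 > €68,958, so the parallel minimum levy is the binding amount.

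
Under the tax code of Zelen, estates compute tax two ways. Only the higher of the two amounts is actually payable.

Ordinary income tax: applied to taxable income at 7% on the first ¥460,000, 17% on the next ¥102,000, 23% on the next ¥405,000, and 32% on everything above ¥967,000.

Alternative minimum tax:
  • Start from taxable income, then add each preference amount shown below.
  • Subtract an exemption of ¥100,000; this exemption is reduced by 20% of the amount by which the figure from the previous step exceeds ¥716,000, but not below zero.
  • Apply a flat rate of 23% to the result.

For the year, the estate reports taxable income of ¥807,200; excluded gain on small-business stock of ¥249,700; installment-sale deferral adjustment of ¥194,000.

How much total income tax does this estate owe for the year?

¥287,707

Alternative minimum tax:
  Adjusted income: ¥807,200 + ¥249,700 + ¥194,000 = ¥1,250,900
  Exemption: 20% × (¥1,250,900 − ¥716,000) = ¥106,980 ≥ ¥100,000, so the exemption is fully phased out
  Base: ¥1,250,900 − ¥0 = ¥1,250,900
  ¥1,250,900 × 23% = ¥287,707

Ordinary income tax:
  ¥460,000 × 7% = ¥32,200
  ¥102,000 × 17% = ¥17,340
  ¥245,200 × 23% = ¥56,396
  → ¥105,936

¥287,707 > ¥105,936, so the alternative minimum tax is the binding amount.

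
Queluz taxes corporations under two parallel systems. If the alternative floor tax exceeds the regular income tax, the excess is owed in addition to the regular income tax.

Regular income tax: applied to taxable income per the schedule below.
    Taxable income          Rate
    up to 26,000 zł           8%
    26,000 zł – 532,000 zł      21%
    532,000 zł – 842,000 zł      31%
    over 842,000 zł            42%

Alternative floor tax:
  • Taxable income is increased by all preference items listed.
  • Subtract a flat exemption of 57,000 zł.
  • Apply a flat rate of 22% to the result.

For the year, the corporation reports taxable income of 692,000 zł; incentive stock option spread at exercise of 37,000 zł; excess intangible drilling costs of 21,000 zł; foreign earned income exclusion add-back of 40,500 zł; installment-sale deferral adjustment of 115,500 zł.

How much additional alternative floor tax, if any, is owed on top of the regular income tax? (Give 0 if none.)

28,840 zł

Regular income tax:
  26,000 zł × 8% = 2,080 zł
  506,000 zł × 21% = 106,260 zł
  160,000 zł × 31% = 49,600 zł
  → 157,940 zł

Alternative floor tax:
  Adjusted income: 692,000 zł + 37,000 zł + 21,000 zł + 40,500 zł + 115,500 zł = 906,000 zł
  Less exemption 57,000 zł → base 849,000 zł
  849,000 zł × 22% = 186,780 zł

Excess of alternative floor tax over regular income tax: 186,780 zł − 157,940 zł = 28,840 zł.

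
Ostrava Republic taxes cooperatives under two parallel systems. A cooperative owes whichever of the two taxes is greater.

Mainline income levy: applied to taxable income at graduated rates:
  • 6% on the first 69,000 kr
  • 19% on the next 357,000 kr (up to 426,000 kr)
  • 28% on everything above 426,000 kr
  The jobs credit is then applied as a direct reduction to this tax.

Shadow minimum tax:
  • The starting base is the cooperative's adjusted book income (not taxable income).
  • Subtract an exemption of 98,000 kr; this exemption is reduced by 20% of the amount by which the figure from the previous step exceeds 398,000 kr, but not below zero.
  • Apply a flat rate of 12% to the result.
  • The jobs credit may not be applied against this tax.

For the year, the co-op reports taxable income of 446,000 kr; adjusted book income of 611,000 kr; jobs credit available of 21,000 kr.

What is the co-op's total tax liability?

66,672 kr

Shadow minimum tax:
  Base (adjusted book income): 611,000 kr
  Exemption: 98,000 kr − 20% × (611,000 kr − 398,000 kr) = 98,000 kr − 42,600 kr = 55,400 kr
  Base: 611,000 kr − 55,400 kr = 555,600 kr
  555,600 kr × 12% = 66,672 kr

Mainline income levy:
  69,000 kr × 6% = 4,140 kr
  357,000 kr × 19% = 67,830 kr
  20,000 kr × 28% = 5,600 kr
  → 77,570 kr
  Less jobs credit 21,000 kr → 56,570 kr

66,672 kr > 56,570 kr, so the shadow minimum tax is the binding amount.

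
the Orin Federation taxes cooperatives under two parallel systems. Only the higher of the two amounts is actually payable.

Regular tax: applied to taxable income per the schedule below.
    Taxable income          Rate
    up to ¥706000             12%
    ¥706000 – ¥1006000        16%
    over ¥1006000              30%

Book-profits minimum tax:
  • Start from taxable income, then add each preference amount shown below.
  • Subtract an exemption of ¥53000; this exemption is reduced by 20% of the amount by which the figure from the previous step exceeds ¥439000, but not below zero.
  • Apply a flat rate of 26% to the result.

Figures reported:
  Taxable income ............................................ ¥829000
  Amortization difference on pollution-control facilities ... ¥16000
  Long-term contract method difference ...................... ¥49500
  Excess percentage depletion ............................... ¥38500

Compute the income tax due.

Regular tax:
  ¥706000 × 12% = ¥84720
  ¥123000 × 16% = ¥19680
  → ¥104400

Book-profits minimum tax:
  Adjusted income: ¥829000 + ¥16000 + ¥49500 + ¥38500 = ¥933000
  Exemption: 20% × (¥933000 − ¥439000) = ¥98800 ≥ ¥53000, so the exemption is fully phased out
  Base: ¥933000 − ¥0 = ¥933000
  ¥933000 × 26% = ¥242580

¥242580 > ¥104400, so the book-profits minimum tax is the binding amount.

¥242580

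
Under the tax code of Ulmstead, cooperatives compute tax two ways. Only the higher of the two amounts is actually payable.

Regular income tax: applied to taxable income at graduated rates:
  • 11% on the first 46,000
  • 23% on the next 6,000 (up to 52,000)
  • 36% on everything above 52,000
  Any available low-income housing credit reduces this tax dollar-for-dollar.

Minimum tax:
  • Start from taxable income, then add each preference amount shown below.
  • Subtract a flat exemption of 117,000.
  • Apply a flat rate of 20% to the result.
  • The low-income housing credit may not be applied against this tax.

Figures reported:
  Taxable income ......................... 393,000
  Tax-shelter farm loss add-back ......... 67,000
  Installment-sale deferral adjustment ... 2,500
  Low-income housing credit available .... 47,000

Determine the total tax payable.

Minimum tax:
  Adjusted income: 393,000 + 67,000 + 2,500 = 462,500
  Less exemption 117,000 → base 345,500
  345,500 × 20% = 69,100

Regular income tax:
  46,000 × 11% = 5,060
  6,000 × 23% = 1,380
  341,000 × 36% = 122,760
  → 129,200
  Less low-income housing credit 47,000 → 82,200

82,200 > 69,100, so the regular income tax governs.

82,200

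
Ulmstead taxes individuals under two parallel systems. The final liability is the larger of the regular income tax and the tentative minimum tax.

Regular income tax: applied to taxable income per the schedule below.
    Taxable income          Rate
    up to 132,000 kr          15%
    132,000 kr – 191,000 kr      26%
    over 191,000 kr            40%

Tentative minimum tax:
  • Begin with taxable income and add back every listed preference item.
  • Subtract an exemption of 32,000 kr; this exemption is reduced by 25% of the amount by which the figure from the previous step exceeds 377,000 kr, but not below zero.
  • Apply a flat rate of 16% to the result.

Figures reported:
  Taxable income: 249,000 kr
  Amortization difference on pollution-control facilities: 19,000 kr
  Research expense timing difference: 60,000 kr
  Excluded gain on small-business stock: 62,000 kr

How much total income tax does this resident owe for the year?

58,340 kr

Tentative minimum tax:
  Adjusted income: 249,000 kr + 19,000 kr + 60,000 kr + 62,000 kr = 390,000 kr
  Exemption: 32,000 kr − 25% × (390,000 kr − 377,000 kr) = 32,000 kr − 3,250 kr = 28,750 kr
  Base: 390,000 kr − 28,750 kr = 361,250 kr
  361,250 kr × 16% = 57,800 kr

Regular income tax:
  132,000 kr × 15% = 19,800 kr
  59,000 kr × 26% = 15,340 kr
  58,000 kr × 40% = 23,200 kr
  → 58,340 kr

58,340 kr > 57,800 kr, so the regular income tax governs.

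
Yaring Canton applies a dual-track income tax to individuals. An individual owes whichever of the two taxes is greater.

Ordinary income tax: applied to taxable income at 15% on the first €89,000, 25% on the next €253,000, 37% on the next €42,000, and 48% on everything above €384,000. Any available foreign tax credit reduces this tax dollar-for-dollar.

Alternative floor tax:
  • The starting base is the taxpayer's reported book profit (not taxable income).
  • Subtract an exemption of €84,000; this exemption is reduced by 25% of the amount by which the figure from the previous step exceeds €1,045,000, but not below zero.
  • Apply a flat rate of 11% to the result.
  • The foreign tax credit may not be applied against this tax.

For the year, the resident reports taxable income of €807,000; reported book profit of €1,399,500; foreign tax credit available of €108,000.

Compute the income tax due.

€187,180

Ordinary income tax:
  €89,000 × 15% = €13,350
  €253,000 × 25% = €63,250
  €42,000 × 37% = €15,540
  €423,000 × 48% = €203,040
  → €295,180
  Less foreign tax credit €108,000 → €187,180

Alternative floor tax:
  Base (reported book profit): €1,399,500
  Exemption: 25% × (€1,399,500 − €1,045,000) = €88,625 ≥ €84,000, so the exemption is fully phased out
  Base: €1,399,500 − €0 = €1,399,500
  €1,399,500 × 11% = €153,945

€187,180 > €153,945, so the ordinary income tax governs.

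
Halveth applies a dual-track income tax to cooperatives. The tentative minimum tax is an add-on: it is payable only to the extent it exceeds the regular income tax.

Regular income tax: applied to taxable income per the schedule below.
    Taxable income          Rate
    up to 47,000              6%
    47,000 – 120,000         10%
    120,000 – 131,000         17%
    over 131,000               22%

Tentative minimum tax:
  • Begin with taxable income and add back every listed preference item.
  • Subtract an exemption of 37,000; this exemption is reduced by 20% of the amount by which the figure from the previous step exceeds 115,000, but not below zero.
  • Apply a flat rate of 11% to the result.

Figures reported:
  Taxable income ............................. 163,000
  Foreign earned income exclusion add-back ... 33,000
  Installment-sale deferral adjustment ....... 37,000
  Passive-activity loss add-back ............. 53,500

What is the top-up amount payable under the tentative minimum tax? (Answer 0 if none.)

12,188

Tentative minimum tax:
  Adjusted income: 163,000 + 33,000 + 37,000 + 53,500 = 286,500
  Exemption: 37,000 − 20% × (286,500 − 115,000) = 37,000 − 34,300 = 2,700
  Base: 286,500 − 2,700 = 283,800
  283,800 × 11% = 31,218

Regular income tax:
  47,000 × 6% = 2,820
  73,000 × 10% = 7,300
  11,000 × 17% = 1,870
  32,000 × 22% = 7,040
  → 19,030

Excess of tentative minimum tax over regular income tax: 31,218 − 19,030 = 12,188.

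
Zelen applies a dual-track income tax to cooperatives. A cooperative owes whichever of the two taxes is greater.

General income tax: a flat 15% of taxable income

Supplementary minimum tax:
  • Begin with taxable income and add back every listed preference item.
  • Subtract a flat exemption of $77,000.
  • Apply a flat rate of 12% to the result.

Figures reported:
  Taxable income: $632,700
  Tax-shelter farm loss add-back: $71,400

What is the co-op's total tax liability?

Supplementary minimum tax:
  Adjusted income: $632,700 + $71,400 = $704,100
  Less exemption $77,000 → base $627,100
  $627,100 × 12% = $75,252

General income tax:
  $632,700 × 15% = $94,905

$94,905 > $75,252, so the general income tax governs.

$94,905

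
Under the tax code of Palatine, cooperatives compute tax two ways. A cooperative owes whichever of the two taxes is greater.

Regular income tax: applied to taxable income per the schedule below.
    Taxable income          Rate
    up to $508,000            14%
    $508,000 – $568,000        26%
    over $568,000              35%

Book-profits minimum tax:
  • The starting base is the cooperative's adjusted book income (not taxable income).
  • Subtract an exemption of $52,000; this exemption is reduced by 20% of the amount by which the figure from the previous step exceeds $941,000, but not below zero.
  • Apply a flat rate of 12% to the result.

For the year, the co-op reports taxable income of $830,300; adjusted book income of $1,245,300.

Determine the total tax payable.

$178,525

Regular income tax:
  $508,000 × 14% = $71,120
  $60,000 × 26% = $15,600
  $262,300 × 35% = $91,805
  → $178,525

Book-profits minimum tax:
  Base (adjusted book income): $1,245,300
  Exemption: 20% × ($1,245,300 − $941,000) = $60,860 ≥ $52,000, so the exemption is fully phased out
  Base: $1,245,300 − $0 = $1,245,300
  $1,245,300 × 12% = $149,436

$178,525 > $149,436, so the regular income tax governs.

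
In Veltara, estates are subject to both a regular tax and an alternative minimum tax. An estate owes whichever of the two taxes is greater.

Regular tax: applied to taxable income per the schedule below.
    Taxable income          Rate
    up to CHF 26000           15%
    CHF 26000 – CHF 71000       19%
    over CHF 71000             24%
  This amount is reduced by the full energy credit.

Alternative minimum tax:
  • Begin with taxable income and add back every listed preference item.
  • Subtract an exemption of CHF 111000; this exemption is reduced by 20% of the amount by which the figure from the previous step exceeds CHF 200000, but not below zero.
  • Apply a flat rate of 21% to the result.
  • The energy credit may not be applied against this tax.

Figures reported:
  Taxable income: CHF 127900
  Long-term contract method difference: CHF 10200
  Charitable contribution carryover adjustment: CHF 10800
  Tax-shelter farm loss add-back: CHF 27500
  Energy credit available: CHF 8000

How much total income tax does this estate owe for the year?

Regular tax:
  CHF 26000 × 15% = CHF 3900
  CHF 45000 × 19% = CHF 8550
  CHF 56900 × 24% = CHF 13656
  → CHF 26106
  Less energy credit CHF 8000 → CHF 18106

Alternative minimum tax:
  Adjusted income: CHF 127900 + CHF 10200 + CHF 10800 + CHF 27500 = CHF 176400
  Exemption: CHF 176400 ≤ CHF 200000, so full CHF 111000 applies
  Base: CHF 176400 − CHF 111000 = CHF 65400
  CHF 65400 × 21% = CHF 13734

CHF 18106 > CHF 13734, so the regular tax governs.

CHF 18106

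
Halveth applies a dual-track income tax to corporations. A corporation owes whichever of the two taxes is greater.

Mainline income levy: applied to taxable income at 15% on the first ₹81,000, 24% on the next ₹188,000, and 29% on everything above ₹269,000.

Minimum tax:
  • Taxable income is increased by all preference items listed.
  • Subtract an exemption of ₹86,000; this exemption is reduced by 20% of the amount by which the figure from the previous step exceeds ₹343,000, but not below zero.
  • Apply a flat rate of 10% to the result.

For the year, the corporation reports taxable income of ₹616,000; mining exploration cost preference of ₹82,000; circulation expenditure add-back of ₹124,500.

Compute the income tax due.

Mainline income levy:
  ₹81,000 × 15% = ₹12,150
  ₹188,000 × 24% = ₹45,120
  ₹347,000 × 29% = ₹100,630
  → ₹157,900

Minimum tax:
  Adjusted income: ₹616,000 + ₹82,000 + ₹124,500 = ₹822,500
  Exemption: 20% × (₹822,500 − ₹343,000) = ₹95,900 ≥ ₹86,000, so the exemption is fully phased out
  Base: ₹822,500 − ₹0 = ₹822,500
  ₹822,500 × 10% = ₹82,250

₹157,900 > ₹82,250, so the mainline income levy governs.

₹157,900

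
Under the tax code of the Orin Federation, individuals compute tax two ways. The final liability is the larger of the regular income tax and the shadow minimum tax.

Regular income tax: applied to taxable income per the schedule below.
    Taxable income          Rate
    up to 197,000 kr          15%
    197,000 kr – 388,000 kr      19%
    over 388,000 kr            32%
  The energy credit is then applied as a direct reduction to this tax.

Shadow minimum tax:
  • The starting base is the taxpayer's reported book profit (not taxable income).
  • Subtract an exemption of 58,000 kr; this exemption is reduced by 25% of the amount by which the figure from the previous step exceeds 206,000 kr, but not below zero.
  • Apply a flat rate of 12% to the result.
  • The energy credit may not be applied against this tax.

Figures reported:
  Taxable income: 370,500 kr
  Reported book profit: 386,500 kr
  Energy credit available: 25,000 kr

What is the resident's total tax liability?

Regular income tax:
  197,000 kr × 15% = 29,550 kr
  173,500 kr × 19% = 32,965 kr
  → 62,515 kr
  Less energy credit 25,000 kr → 37,515 kr

Shadow minimum tax:
  Base (reported book profit): 386,500 kr
  Exemption: 58,000 kr − 25% × (386,500 kr − 206,000 kr) = 58,000 kr − 45,125 kr = 12,875 kr
  Base: 386,500 kr − 12,875 kr = 373,625 kr
  373,625 kr × 12% = 44,835 kr

44,835 kr > 37,515 kr, so the shadow minimum tax is the binding amount.

44,835 kr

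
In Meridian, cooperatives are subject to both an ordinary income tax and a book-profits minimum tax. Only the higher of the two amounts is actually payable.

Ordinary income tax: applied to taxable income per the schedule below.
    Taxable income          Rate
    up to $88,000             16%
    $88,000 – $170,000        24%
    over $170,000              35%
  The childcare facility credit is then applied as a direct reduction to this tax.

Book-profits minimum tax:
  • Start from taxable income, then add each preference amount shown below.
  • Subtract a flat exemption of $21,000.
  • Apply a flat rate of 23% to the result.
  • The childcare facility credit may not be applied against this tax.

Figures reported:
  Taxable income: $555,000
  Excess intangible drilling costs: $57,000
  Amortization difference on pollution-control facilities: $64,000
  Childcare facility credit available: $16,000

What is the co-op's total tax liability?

Book-profits minimum tax:
  Adjusted income: $555,000 + $57,000 + $64,000 = $676,000
  Less exemption $21,000 → base $655,000
  $655,000 × 23% = $150,650

Ordinary income tax:
  $88,000 × 16% = $14,080
  $82,000 × 24% = $19,680
  $385,000 × 35% = $134,750
  → $168,510
  Less childcare facility credit $16,000 → $152,510

$152,510 > $150,650, so the ordinary income tax governs.

$152,510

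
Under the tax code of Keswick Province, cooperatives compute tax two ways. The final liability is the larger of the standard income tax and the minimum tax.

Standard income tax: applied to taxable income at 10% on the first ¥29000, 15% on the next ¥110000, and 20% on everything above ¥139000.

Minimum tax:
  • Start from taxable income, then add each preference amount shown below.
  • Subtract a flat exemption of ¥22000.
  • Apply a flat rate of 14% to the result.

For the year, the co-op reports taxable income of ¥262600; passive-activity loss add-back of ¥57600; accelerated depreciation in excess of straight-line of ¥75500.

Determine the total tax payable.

¥52318

Standard income tax:
  ¥29000 × 10% = ¥2900
  ¥110000 × 15% = ¥16500
  ¥123600 × 20% = ¥24720
  → ¥44120

Minimum tax:
  Adjusted income: ¥262600 + ¥57600 + ¥75500 = ¥395700
  Less exemption ¥22000 → base ¥373700
  ¥373700 × 14% = ¥52318

¥52318 > ¥44120, so the minimum tax is the binding amount.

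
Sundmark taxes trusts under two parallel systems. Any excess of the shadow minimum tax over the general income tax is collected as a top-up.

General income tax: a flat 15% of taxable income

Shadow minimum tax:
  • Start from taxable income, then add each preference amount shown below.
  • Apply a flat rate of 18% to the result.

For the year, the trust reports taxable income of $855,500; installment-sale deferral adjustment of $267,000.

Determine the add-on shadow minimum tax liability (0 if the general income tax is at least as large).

$73,725

General income tax:
  $855,500 × 15% = $128,325

Shadow minimum tax:
  Adjusted income: $855,500 + $267,000 = $1,122,500
  $1,122,500 × 18% = $202,050

Excess of shadow minimum tax over general income tax: $202,050 − $128,325 = $73,725.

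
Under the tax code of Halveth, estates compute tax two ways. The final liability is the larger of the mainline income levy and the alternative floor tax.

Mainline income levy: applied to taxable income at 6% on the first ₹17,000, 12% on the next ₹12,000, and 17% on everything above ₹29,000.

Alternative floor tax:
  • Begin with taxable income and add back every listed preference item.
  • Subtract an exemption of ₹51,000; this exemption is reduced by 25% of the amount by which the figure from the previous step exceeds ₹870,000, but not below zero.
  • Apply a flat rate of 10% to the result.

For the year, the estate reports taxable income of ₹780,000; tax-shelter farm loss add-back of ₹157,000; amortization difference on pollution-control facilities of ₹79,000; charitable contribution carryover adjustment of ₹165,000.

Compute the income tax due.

₹130,130

Alternative floor tax:
  Adjusted income: ₹780,000 + ₹157,000 + ₹79,000 + ₹165,000 = ₹1,181,000
  Exemption: 25% × (₹1,181,000 − ₹870,000) = ₹77,750 ≥ ₹51,000, so the exemption is fully phased out
  Base: ₹1,181,000 − ₹0 = ₹1,181,000
  ₹1,181,000 × 10% = ₹118,100

Mainline income levy:
  ₹17,000 × 6% = ₹1,020
  ₹12,000 × 12% = ₹1,440
  ₹751,000 × 17% = ₹127,670
  → ₹130,130

₹130,130 > ₹118,100, so the mainline income levy governs.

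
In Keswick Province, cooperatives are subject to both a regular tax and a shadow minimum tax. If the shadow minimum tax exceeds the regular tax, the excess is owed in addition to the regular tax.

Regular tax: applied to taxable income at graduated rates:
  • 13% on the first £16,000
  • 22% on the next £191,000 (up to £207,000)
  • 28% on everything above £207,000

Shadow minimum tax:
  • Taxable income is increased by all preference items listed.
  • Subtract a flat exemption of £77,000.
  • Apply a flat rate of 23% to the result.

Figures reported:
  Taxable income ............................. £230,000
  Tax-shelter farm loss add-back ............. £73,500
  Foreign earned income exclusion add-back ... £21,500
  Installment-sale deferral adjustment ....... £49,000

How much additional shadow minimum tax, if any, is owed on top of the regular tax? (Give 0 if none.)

Shadow minimum tax:
  Adjusted income: £230,000 + £73,500 + £21,500 + £49,000 = £374,000
  Less exemption £77,000 → base £297,000
  £297,000 × 23% = £68,310

Regular tax:
  £16,000 × 13% = £2,080
  £191,000 × 22% = £42,020
  £23,000 × 28% = £6,440
  → £50,540

Excess of shadow minimum tax over regular tax: £68,310 − £50,540 = £17,770.

£17,770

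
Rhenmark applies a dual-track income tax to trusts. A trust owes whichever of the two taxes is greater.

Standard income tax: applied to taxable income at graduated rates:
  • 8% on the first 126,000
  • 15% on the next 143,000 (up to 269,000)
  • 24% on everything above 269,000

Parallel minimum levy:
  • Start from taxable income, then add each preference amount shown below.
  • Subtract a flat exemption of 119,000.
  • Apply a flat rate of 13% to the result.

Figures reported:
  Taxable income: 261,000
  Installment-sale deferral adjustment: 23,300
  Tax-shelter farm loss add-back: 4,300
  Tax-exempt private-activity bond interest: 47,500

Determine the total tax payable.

30,330

Parallel minimum levy:
  Adjusted income: 261,000 + 23,300 + 4,300 + 47,500 = 336,100
  Less exemption 119,000 → base 217,100
  217,100 × 13% = 28,223

Standard income tax:
  126,000 × 8% = 10,080
  135,000 × 15% = 20,250
  → 30,330

30,330 > 28,223, so the standard income tax governs.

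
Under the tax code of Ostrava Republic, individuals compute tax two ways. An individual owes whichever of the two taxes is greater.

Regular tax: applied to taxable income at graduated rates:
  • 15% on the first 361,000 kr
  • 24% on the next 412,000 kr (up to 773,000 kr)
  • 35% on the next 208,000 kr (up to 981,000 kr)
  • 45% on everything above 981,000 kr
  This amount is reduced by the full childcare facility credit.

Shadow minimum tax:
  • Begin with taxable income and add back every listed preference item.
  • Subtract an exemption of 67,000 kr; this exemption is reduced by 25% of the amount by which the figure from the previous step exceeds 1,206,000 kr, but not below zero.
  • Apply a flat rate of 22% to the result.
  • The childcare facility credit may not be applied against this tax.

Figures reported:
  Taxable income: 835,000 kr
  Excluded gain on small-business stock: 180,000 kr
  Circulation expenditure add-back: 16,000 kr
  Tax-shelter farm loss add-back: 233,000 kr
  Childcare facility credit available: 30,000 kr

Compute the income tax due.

Regular tax:
  361,000 kr × 15% = 54,150 kr
  412,000 kr × 24% = 98,880 kr
  62,000 kr × 35% = 21,700 kr
  → 174,730 kr
  Less childcare facility credit 30,000 kr → 144,730 kr

Shadow minimum tax:
  Adjusted income: 835,000 kr + 180,000 kr + 16,000 kr + 233,000 kr = 1,264,000 kr
  Exemption: 67,000 kr − 25% × (1,264,000 kr − 1,206,000 kr) = 67,000 kr − 14,500 kr = 52,500 kr
  Base: 1,264,000 kr − 52,500 kr = 1,211,500 kr
  1,211,500 kr × 22% = 266,530 kr

266,530 kr > 144,730 kr, so the shadow minimum tax is the binding amount.

266,530 kr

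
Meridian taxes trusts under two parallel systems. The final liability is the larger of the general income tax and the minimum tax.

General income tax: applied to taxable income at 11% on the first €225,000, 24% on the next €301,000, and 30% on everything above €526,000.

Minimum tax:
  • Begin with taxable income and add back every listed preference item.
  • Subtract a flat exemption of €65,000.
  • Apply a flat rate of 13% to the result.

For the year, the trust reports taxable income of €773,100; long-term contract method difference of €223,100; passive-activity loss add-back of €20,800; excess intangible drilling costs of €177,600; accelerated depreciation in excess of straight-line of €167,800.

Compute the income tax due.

General income tax:
  €225,000 × 11% = €24,750
  €301,000 × 24% = €72,240
  €247,100 × 30% = €74,130
  → €171,120

Minimum tax:
  Adjusted income: €773,100 + €223,100 + €20,800 + €177,600 + €167,800 = €1,362,400
  Less exemption €65,000 → base €1,297,400
  €1,297,400 × 13% = €168,662

€171,120 > €168,662, so the general income tax governs.

€171,120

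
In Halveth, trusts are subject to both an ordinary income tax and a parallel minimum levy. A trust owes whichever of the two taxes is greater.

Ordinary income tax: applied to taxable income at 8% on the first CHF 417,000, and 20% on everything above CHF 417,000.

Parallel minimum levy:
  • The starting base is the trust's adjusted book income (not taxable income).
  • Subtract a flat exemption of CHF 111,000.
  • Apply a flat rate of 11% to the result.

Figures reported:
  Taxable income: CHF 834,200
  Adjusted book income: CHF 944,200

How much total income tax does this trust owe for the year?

Ordinary income tax:
  CHF 417,000 × 8% = CHF 33,360
  CHF 417,200 × 20% = CHF 83,440
  → CHF 116,800

Parallel minimum levy:
  Base (adjusted book income): CHF 944,200
  Less exemption CHF 111,000 → base CHF 833,200
  CHF 833,200 × 11% = CHF 91,652

CHF 116,800 > CHF 91,652, so the ordinary income tax governs.

CHF 116,800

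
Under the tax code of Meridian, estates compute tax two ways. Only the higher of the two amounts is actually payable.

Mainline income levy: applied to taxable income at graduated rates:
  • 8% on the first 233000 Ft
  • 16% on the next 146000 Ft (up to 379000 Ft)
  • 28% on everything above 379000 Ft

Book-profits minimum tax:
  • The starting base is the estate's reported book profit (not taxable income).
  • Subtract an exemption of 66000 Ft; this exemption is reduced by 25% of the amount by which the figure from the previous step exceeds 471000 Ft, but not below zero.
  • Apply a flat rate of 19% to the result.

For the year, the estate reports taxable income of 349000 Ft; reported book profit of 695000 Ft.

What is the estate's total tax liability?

130150 Ft

Book-profits minimum tax:
  Base (reported book profit): 695000 Ft
  Exemption: 66000 Ft − 25% × (695000 Ft − 471000 Ft) = 66000 Ft − 56000 Ft = 10000 Ft
  Base: 695000 Ft − 10000 Ft = 685000 Ft
  685000 Ft × 19% = 130150 Ft

Mainline income levy:
  233000 Ft × 8% = 18640 Ft
  116000 Ft × 16% = 18560 Ft
  → 37200 Ft

130150 Ft > 37200 Ft, so the book-profits minimum tax is the binding amount.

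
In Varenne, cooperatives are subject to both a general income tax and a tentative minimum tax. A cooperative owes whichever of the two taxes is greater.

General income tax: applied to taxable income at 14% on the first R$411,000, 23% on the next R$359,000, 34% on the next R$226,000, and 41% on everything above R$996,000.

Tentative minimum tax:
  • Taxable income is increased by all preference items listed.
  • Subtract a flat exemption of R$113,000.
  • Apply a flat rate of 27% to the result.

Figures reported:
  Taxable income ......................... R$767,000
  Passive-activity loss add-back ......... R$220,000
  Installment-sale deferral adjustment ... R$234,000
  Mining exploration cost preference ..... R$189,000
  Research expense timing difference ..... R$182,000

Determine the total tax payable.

R$399,330

General income tax:
  R$411,000 × 14% = R$57,540
  R$356,000 × 23% = R$81,880
  → R$139,420

Tentative minimum tax:
  Adjusted income: R$767,000 + R$220,000 + R$234,000 + R$189,000 + R$182,000 = R$1,592,000
  Less exemption R$113,000 → base R$1,479,000
  R$1,479,000 × 27% = R$399,330

R$399,330 > R$139,420, so the tentative minimum tax is the binding amount.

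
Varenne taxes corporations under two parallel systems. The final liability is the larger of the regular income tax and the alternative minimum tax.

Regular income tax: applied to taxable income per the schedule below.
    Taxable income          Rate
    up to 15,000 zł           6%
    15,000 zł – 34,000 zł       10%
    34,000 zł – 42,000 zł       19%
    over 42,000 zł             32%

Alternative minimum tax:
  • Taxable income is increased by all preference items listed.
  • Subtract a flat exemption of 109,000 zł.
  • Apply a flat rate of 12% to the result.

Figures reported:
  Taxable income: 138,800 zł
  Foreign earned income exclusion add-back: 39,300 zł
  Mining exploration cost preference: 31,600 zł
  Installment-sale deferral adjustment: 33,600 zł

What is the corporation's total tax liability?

35,296 zł

Regular income tax:
  15,000 zł × 6% = 900 zł
  19,000 zł × 10% = 1,900 zł
  8,000 zł × 19% = 1,520 zł
  96,800 zł × 32% = 30,976 zł
  → 35,296 zł

Alternative minimum tax:
  Adjusted income: 138,800 zł + 39,300 zł + 31,600 zł + 33,600 zł = 243,300 zł
  Less exemption 109,000 zł → base 134,300 zł
  134,300 zł × 12% = 16,116 zł

35,296 zł > 16,116 zł, so the regular income tax governs.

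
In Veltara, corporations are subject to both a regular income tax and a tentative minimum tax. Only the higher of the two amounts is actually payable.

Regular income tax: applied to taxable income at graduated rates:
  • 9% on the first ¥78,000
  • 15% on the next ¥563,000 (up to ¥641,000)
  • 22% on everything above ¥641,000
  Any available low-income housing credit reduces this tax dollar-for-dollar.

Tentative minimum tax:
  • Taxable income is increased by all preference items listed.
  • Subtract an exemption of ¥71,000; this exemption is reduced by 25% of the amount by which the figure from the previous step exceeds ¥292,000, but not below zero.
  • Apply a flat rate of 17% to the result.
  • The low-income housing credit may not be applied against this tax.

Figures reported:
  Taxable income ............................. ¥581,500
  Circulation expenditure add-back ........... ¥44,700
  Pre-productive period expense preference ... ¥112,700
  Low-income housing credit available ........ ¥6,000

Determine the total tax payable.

Tentative minimum tax:
  Adjusted income: ¥581,500 + ¥44,700 + ¥112,700 = ¥738,900
  Exemption: 25% × (¥738,900 − ¥292,000) = ¥111,725 ≥ ¥71,000, so the exemption is fully phased out
  Base: ¥738,900 − ¥0 = ¥738,900
  ¥738,900 × 17% = ¥125,613

Regular income tax:
  ¥78,000 × 9% = ¥7,020
  ¥503,500 × 15% = ¥75,525
  → ¥82,545
  Less low-income housing credit ¥6,000 → ¥76,545

¥125,613 > ¥76,545, so the tentative minimum tax is the binding amount.

¥125,613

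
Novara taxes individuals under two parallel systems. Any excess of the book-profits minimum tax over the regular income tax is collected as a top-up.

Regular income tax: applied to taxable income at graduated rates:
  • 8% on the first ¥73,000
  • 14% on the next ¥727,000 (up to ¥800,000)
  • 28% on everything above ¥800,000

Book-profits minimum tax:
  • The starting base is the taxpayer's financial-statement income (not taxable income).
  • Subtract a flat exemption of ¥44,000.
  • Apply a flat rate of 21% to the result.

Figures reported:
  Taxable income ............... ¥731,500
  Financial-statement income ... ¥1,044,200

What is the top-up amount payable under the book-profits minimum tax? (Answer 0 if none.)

Book-profits minimum tax:
  Base (financial-statement income): ¥1,044,200
  Less exemption ¥44,000 → base ¥1,000,200
  ¥1,000,200 × 21% = ¥210,042

Regular income tax:
  ¥73,000 × 8% = ¥5,840
  ¥658,500 × 14% = ¥92,190
  → ¥98,030

Excess of book-profits minimum tax over regular income tax: ¥210,042 − ¥98,030 = ¥112,012.

¥112,012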